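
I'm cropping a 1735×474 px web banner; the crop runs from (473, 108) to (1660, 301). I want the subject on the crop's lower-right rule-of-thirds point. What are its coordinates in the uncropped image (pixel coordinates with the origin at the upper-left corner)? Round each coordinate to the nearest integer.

(1264, 237)

Crop width = 1660 − 473 = 1187 px; one third is 395.67 px.
Crop height = 301 − 108 = 193 px; one third is 64.33 px.
The lower-right point is two-thirds across and two-thirds down within the crop:
x = 473 + 2 × 395.67 ≈ 1264; y = 108 + 2 × 64.33 ≈ 237.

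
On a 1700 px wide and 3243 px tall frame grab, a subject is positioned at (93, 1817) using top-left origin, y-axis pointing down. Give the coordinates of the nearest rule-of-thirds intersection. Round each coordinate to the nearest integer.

x = 567 px, y = 2162 px

Third lines: x ∈ {567, 1133}, y ∈ {1081, 2162}.
93 is closer to x = 567; 1817 is closer to y = 2162.
So the nearest intersection is the lower-left power point.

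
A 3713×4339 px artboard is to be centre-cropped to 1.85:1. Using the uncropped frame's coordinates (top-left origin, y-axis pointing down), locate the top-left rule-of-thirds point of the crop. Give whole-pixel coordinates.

x = 1238 px, y = 1835 px

3713/4339 < 1.85/1, so the 1.85:1 crop keeps the full width 3713 and trims height to 3713 × 1/1.85 = 2007.03 px.
Top offset = (4339 − 2007.03)/2 = 1165.99 px; left offset = 0.
Top-left is one-third across and one-third down within the crop:
x = 0.00 + 1 × 3713.00/3 ≈ 1238; y = 1165.99 + 1 × 2007.03/3 ≈ 1835.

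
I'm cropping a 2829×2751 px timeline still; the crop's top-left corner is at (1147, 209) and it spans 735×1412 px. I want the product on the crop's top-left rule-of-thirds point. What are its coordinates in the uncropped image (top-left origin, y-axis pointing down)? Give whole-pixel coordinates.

One third of the crop width 735 is 245.00 px.
One third of the crop height 1412 is 470.67 px.
The top-left point is one-third across and one-third down within the crop:
x = 1147 + 1 × 245.00 ≈ 1392; y = 209 + 1 × 470.67 ≈ 680.

x = 1392 px, y = 680 px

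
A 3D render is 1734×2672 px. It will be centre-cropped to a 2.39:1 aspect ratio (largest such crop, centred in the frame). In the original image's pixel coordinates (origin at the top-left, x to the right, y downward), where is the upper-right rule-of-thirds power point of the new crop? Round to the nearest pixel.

x = 1156 px, y = 1215 px

1734/2672 < 2.39/1, so the 2.39:1 crop keeps the full width 1734 and trims height to 1734 × 1/2.39 = 725.52 px.
Top offset = (2672 − 725.52)/2 = 973.24 px; left offset = 0.
Upper-right is two-thirds across and one-third down within the crop:
x = 0.00 + 2 × 1734.00/3 ≈ 1156; y = 973.24 + 1 × 725.52/3 ≈ 1215.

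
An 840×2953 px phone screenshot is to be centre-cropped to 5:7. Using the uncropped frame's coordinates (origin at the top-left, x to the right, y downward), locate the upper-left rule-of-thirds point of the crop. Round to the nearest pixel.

840/2953 < 5/7, so the 5:7 crop keeps the full width 840 and trims height to 840 × 7/5 = 1176.00 px.
Top offset = (2953 − 1176.00)/2 = 888.50 px; left offset = 0.
Upper-left is one-third across and one-third down within the crop:
x = 0.00 + 1 × 840.00/3 ≈ 280; y = 888.50 + 1 × 1176.00/3 ≈ 1281.

x = 280 px, y = 1281 px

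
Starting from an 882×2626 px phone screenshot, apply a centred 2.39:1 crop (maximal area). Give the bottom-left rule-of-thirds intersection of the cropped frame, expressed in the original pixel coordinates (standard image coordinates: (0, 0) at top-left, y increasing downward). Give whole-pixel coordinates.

882/2626 < 2.39/1, so the 2.39:1 crop keeps the full width 882 and trims height to 882 × 1/2.39 = 369.04 px.
Top offset = (2626 − 369.04)/2 = 1128.48 px; left offset = 0.
Bottom-left is one-third across and two-thirds down within the crop:
x = 0.00 + 1 × 882.00/3 ≈ 294; y = 1128.48 + 2 × 369.04/3 ≈ 1375.

x = 294 px, y = 1375 px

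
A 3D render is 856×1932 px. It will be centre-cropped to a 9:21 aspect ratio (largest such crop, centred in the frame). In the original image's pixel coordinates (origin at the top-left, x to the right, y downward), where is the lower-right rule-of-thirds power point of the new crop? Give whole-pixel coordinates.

(566, 1288)

856/1932 > 9/21, so the 9:21 crop keeps the full height 1932 and trims width to 1932 × 9/21 = 828.00 px.
Left offset = (856 − 828.00)/2 = 14.00 px; top offset = 0.
Lower-right is two-thirds across and two-thirds down within the crop:
x = 14.00 + 2 × 828.00/3 ≈ 566; y = 0.00 + 2 × 1932.00/3 ≈ 1288.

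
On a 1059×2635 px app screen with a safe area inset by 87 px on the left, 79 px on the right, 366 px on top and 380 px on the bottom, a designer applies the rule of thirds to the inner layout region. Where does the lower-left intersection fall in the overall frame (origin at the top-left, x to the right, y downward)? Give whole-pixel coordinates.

x = 385 px, y = 1625 px

Content width = 1059 − 87 − 79 = 893 px; content height = 2635 − 366 − 380 = 1889 px.
Lower-left is one-third across and two-thirds down within the inner layout region.
x = 87 + 1 × 893/3 = 87 + 297.67 ≈ 385
y = 366 + 2 × 1889/3 = 366 + 1259.33 ≈ 1625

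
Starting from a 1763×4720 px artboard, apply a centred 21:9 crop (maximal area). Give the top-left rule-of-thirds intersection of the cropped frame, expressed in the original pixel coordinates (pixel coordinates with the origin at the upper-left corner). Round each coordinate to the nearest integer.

1763/4720 < 21/9, so the 21:9 crop keeps the full width 1763 and trims height to 1763 × 9/21 = 755.57 px.
Top offset = (4720 − 755.57)/2 = 1982.21 px; left offset = 0.
Top-left is one-third across and one-third down within the crop:
x = 0.00 + 1 × 1763.00/3 ≈ 588; y = 1982.21 + 1 × 755.57/3 ≈ 2234.

x = 588 px, y = 2234 px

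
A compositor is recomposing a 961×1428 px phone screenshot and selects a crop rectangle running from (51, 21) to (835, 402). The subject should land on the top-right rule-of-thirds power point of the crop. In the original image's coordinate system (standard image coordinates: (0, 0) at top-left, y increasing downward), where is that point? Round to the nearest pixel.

Crop width = 835 − 51 = 784 px; one third is 261.33 px.
Crop height = 402 − 21 = 381 px; one third is 127.00 px.
The top-right point is two-thirds across and one-third down within the crop:
x = 51 + 2 × 261.33 ≈ 574; y = 21 + 1 × 127.00 ≈ 148.

(574, 148)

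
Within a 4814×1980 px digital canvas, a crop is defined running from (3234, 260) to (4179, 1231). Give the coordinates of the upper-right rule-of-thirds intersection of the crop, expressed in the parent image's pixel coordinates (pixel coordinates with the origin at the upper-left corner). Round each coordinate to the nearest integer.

x = 3864 px, y = 584 px

Crop width = 4179 − 3234 = 945 px; one third is 315.00 px.
Crop height = 1231 − 260 = 971 px; one third is 323.67 px.
The upper-right point is two-thirds across and one-third down within the crop:
x = 3234 + 2 × 315.00 ≈ 3864; y = 260 + 1 × 323.67 ≈ 584.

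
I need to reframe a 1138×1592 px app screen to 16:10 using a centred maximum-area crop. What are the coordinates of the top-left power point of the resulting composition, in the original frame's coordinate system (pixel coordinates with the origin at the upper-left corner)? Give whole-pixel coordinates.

(379, 677)

1138/1592 < 16/10, so the 16:10 crop keeps the full width 1138 and trims height to 1138 × 10/16 = 711.25 px.
Top offset = (1592 − 711.25)/2 = 440.38 px; left offset = 0.
Top-left is one-third across and one-third down within the crop:
x = 0.00 + 1 × 1138.00/3 ≈ 379; y = 440.38 + 1 × 711.25/3 ≈ 677.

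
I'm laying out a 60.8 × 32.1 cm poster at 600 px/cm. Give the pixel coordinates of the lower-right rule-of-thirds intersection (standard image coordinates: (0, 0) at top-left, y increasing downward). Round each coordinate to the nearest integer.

(24320, 12840)

In pixels the canvas is 60.8 × 600 = 36480 wide and 32.1 × 600 = 19260 tall.
The lower-right point is two-thirds across and two-thirds down:
x = 2 × 36480/3 ≈ 24320; y = 2 × 19260/3 ≈ 12840.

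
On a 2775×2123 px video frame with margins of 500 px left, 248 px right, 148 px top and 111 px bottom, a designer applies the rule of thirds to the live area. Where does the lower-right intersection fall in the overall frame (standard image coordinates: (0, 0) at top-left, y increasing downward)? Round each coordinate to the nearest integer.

x = 1851 px, y = 1391 px

Content width = 2775 − 500 − 248 = 2027 px; content height = 2123 − 148 − 111 = 1864 px.
Lower-right is two-thirds across and two-thirds down within the live area.
x = 500 + 2 × 2027/3 = 500 + 1351.33 ≈ 1851
y = 148 + 2 × 1864/3 = 148 + 1242.67 ≈ 1391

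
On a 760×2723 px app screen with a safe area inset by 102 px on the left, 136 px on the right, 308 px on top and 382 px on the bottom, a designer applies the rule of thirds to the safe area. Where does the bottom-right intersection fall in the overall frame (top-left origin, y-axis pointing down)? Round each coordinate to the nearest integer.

Content width = 760 − 102 − 136 = 522 px; content height = 2723 − 308 − 382 = 2033 px.
Bottom-right is two-thirds across and two-thirds down within the safe area.
x = 102 + 2 × 522/3 = 102 + 348.00 ≈ 450
y = 308 + 2 × 2033/3 = 308 + 1355.33 ≈ 1663

x = 450 px, y = 1663 px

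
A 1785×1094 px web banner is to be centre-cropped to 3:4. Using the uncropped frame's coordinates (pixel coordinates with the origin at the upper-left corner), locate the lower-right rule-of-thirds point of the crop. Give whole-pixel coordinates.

1785/1094 > 3/4, so the 3:4 crop keeps the full height 1094 and trims width to 1094 × 3/4 = 820.50 px.
Left offset = (1785 − 820.50)/2 = 482.25 px; top offset = 0.
Lower-right is two-thirds across and two-thirds down within the crop:
x = 482.25 + 2 × 820.50/3 ≈ 1029; y = 0.00 + 2 × 1094.00/3 ≈ 729.

(1029, 729)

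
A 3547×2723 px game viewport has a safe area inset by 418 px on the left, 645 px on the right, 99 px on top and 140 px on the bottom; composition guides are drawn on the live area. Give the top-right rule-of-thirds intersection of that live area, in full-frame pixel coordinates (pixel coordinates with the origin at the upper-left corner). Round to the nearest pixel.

Content width = 3547 − 418 − 645 = 2484 px; content height = 2723 − 99 − 140 = 2484 px.
Top-right is two-thirds across and one-third down within the live area.
x = 418 + 2 × 2484/3 = 418 + 1656.00 ≈ 2074
y = 99 + 1 × 2484/3 = 99 + 828.00 ≈ 927

(2074, 927)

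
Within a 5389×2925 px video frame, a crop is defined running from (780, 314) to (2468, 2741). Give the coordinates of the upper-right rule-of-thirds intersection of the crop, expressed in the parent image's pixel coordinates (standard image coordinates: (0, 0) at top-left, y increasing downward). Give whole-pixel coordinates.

Crop width = 2468 − 780 = 1688 px; one third is 562.67 px.
Crop height = 2741 − 314 = 2427 px; one third is 809.00 px.
The upper-right point is two-thirds across and one-third down within the crop:
x = 780 + 2 × 562.67 ≈ 1905; y = 314 + 1 × 809.00 ≈ 1123.

(1905, 1123)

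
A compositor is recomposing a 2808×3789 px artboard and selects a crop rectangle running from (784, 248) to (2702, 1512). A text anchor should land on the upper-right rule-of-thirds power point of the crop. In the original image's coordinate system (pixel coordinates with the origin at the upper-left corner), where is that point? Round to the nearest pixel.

x = 2063 px, y = 669 px

Crop width = 2702 − 784 = 1918 px; one third is 639.33 px.
Crop height = 1512 − 248 = 1264 px; one third is 421.33 px.
The upper-right point is two-thirds across and one-third down within the crop:
x = 784 + 2 × 639.33 ≈ 2063; y = 248 + 1 × 421.33 ≈ 669.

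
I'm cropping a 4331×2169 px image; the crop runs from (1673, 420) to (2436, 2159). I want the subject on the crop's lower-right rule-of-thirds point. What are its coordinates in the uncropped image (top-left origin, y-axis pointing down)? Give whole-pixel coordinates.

Crop width = 2436 − 1673 = 763 px; one third is 254.33 px.
Crop height = 2159 − 420 = 1739 px; one third is 579.67 px.
The lower-right point is two-thirds across and two-thirds down within the crop:
x = 1673 + 2 × 254.33 ≈ 2182; y = 420 + 2 × 579.67 ≈ 1579.

x = 2182 px, y = 1579 px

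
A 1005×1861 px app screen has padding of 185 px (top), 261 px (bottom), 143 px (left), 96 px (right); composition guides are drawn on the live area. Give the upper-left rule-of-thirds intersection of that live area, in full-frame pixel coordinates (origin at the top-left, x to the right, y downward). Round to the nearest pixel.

Content width = 1005 − 143 − 96 = 766 px; content height = 1861 − 185 − 261 = 1415 px.
Upper-left is one-third across and one-third down within the live area.
x = 143 + 1 × 766/3 = 143 + 255.33 ≈ 398
y = 185 + 1 × 1415/3 = 185 + 471.67 ≈ 657

(398, 657)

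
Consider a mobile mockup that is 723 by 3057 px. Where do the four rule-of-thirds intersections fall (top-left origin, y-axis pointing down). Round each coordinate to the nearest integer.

One third of 723 is 241; one third of 3057 is 1019.
Vertical third lines at x = 241 and x = 482; horizontal third lines at y = 1019 and y = 2038.

(241, 1019), (482, 1019), (241, 2038), (482, 2038)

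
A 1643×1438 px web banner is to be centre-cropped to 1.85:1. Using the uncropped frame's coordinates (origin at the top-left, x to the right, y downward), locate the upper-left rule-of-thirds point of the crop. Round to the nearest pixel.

1643/1438 < 1.85/1, so the 1.85:1 crop keeps the full width 1643 and trims height to 1643 × 1/1.85 = 888.11 px.
Top offset = (1438 − 888.11)/2 = 274.95 px; left offset = 0.
Upper-left is one-third across and one-third down within the crop:
x = 0.00 + 1 × 1643.00/3 ≈ 548; y = 274.95 + 1 × 888.11/3 ≈ 571.

(548, 571)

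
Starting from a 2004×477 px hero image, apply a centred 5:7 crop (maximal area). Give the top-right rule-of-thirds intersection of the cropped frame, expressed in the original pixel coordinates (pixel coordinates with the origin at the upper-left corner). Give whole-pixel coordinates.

(1059, 159)

2004/477 > 5/7, so the 5:7 crop keeps the full height 477 and trims width to 477 × 5/7 = 340.71 px.
Left offset = (2004 − 340.71)/2 = 831.64 px; top offset = 0.
Top-right is two-thirds across and one-third down within the crop:
x = 831.64 + 2 × 340.71/3 ≈ 1059; y = 0.00 + 1 × 477.00/3 ≈ 159.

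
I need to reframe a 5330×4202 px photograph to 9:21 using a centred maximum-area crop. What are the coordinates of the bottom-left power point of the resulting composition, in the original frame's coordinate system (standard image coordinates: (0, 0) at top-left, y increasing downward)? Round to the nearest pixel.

5330/4202 > 9/21, so the 9:21 crop keeps the full height 4202 and trims width to 4202 × 9/21 = 1800.86 px.
Left offset = (5330 − 1800.86)/2 = 1764.57 px; top offset = 0.
Bottom-left is one-third across and two-thirds down within the crop:
x = 1764.57 + 1 × 1800.86/3 ≈ 2365; y = 0.00 + 2 × 4202.00/3 ≈ 2801.

x = 2365 px, y = 2801 px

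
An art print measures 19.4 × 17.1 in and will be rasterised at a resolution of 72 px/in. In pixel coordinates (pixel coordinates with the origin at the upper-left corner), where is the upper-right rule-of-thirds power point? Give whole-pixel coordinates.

(931, 410)

In pixels the canvas is 19.4 × 72 = 1396.8 wide and 17.1 × 72 = 1231.2 tall.
The upper-right point is two-thirds across and one-third down:
x = 2 × 1396.8/3 ≈ 931; y = 1 × 1231.2/3 ≈ 410.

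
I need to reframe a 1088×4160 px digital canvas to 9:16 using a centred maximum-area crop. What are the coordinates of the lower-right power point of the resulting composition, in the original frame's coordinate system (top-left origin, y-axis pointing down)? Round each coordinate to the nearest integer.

1088/4160 < 9/16, so the 9:16 crop keeps the full width 1088 and trims height to 1088 × 16/9 = 1934.22 px.
Top offset = (4160 − 1934.22)/2 = 1112.89 px; left offset = 0.
Lower-right is two-thirds across and two-thirds down within the crop:
x = 0.00 + 2 × 1088.00/3 ≈ 725; y = 1112.89 + 2 × 1934.22/3 ≈ 2402.

x = 725 px, y = 2402 px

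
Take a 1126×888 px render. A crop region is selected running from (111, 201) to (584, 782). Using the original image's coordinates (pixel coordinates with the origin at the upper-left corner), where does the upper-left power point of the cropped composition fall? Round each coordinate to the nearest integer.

Crop width = 584 − 111 = 473 px; one third is 157.67 px.
Crop height = 782 − 201 = 581 px; one third is 193.67 px.
The upper-left point is one-third across and one-third down within the crop:
x = 111 + 1 × 157.67 ≈ 269; y = 201 + 1 × 193.67 ≈ 395.

(269, 395)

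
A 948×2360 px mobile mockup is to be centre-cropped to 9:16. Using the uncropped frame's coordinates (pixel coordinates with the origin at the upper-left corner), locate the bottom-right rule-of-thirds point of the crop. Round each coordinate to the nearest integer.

x = 632 px, y = 1461 px

948/2360 < 9/16, so the 9:16 crop keeps the full width 948 and trims height to 948 × 16/9 = 1685.33 px.
Top offset = (2360 − 1685.33)/2 = 337.33 px; left offset = 0.
Bottom-right is two-thirds across and two-thirds down within the crop:
x = 0.00 + 2 × 948.00/3 ≈ 632; y = 337.33 + 2 × 1685.33/3 ≈ 1461.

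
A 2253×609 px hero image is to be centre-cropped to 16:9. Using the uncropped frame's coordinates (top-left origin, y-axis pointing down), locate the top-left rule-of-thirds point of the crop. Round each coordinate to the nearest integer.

x = 946 px, y = 203 px

2253/609 > 16/9, so the 16:9 crop keeps the full height 609 and trims width to 609 × 16/9 = 1082.67 px.
Left offset = (2253 − 1082.67)/2 = 585.17 px; top offset = 0.
Top-left is one-third across and one-third down within the crop:
x = 585.17 + 1 × 1082.67/3 ≈ 946; y = 0.00 + 1 × 609.00/3 ≈ 203.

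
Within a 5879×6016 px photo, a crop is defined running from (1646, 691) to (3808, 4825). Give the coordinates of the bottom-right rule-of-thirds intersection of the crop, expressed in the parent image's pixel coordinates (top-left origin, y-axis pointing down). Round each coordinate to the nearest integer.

x = 3087 px, y = 3447 px

Crop width = 3808 − 1646 = 2162 px; one third is 720.67 px.
Crop height = 4825 − 691 = 4134 px; one third is 1378.00 px.
The bottom-right point is two-thirds across and two-thirds down within the crop:
x = 1646 + 2 × 720.67 ≈ 3087; y = 691 + 2 × 1378.00 ≈ 3447.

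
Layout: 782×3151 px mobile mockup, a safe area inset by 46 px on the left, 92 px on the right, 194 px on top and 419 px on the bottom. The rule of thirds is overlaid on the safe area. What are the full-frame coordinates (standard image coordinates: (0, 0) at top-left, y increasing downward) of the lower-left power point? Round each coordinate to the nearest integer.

Content width = 782 − 46 − 92 = 644 px; content height = 3151 − 194 − 419 = 2538 px.
Lower-left is one-third across and two-thirds down within the safe area.
x = 46 + 1 × 644/3 = 46 + 214.67 ≈ 261
y = 194 + 2 × 2538/3 = 194 + 1692.00 ≈ 1886

(261, 1886)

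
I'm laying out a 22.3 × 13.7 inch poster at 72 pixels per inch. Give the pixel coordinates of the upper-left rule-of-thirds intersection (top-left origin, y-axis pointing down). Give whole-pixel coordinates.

In pixels the canvas is 22.3 × 72 = 1605.6 wide and 13.7 × 72 = 986.4 tall.
The upper-left point is one-third across and one-third down:
x = 1 × 1605.6/3 ≈ 535; y = 1 × 986.4/3 ≈ 329.

x = 535 px, y = 329 px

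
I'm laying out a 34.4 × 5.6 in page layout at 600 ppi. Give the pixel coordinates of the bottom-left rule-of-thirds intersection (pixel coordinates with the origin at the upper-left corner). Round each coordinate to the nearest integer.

(6880, 2240)

In pixels the canvas is 34.4 × 600 = 20640 wide and 5.6 × 600 = 3360 tall.
The bottom-left point is one-third across and two-thirds down:
x = 1 × 20640/3 ≈ 6880; y = 2 × 3360/3 ≈ 2240.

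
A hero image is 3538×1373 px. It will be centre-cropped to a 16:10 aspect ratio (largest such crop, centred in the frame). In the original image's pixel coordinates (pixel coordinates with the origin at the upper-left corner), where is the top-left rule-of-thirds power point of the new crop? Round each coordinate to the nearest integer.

x = 1403 px, y = 458 px

3538/1373 > 16/10, so the 16:10 crop keeps the full height 1373 and trims width to 1373 × 16/10 = 2196.80 px.
Left offset = (3538 − 2196.80)/2 = 670.60 px; top offset = 0.
Top-left is one-third across and one-third down within the crop:
x = 670.60 + 1 × 2196.80/3 ≈ 1403; y = 0.00 + 1 × 1373.00/3 ≈ 458.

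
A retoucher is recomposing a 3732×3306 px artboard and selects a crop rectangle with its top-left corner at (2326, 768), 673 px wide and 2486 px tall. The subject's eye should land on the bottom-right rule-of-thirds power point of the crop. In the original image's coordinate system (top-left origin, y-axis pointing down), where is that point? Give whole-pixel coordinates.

(2775, 2425)

One third of the crop width 673 is 224.33 px.
One third of the crop height 2486 is 828.67 px.
The bottom-right point is two-thirds across and two-thirds down within the crop:
x = 2326 + 2 × 224.33 ≈ 2775; y = 768 + 2 × 828.67 ≈ 2425.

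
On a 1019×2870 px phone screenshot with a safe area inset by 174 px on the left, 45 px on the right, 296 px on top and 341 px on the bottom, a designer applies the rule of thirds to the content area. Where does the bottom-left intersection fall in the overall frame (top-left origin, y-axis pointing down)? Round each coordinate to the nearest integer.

Content width = 1019 − 174 − 45 = 800 px; content height = 2870 − 296 − 341 = 2233 px.
Bottom-left is one-third across and two-thirds down within the content area.
x = 174 + 1 × 800/3 = 174 + 266.67 ≈ 441
y = 296 + 2 × 2233/3 = 296 + 1488.67 ≈ 1785

x = 441 px, y = 1785 px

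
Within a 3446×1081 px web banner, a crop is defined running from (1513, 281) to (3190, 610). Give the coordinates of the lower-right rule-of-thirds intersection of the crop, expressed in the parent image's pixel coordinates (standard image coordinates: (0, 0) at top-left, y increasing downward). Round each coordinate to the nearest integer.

x = 2631 px, y = 500 px

Crop width = 3190 − 1513 = 1677 px; one third is 559.00 px.
Crop height = 610 − 281 = 329 px; one third is 109.67 px.
The lower-right point is two-thirds across and two-thirds down within the crop:
x = 1513 + 2 × 559.00 ≈ 2631; y = 281 + 2 × 109.67 ≈ 500.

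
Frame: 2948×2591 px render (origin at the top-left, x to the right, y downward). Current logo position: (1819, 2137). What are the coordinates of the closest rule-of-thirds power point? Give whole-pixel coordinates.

x = 1965 px, y = 1727 px

Third lines: x ∈ {983, 1965}, y ∈ {864, 1727}.
1819 is closer to x = 1965; 2137 is closer to y = 1727.
So the nearest intersection is the lower-right power point.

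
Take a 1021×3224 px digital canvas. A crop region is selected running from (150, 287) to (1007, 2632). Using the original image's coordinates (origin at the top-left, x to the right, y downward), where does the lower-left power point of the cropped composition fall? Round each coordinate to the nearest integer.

Crop width = 1007 − 150 = 857 px; one third is 285.67 px.
Crop height = 2632 − 287 = 2345 px; one third is 781.67 px.
The lower-left point is one-third across and two-thirds down within the crop:
x = 150 + 1 × 285.67 ≈ 436; y = 287 + 2 × 781.67 ≈ 1850.

x = 436 px, y = 1850 px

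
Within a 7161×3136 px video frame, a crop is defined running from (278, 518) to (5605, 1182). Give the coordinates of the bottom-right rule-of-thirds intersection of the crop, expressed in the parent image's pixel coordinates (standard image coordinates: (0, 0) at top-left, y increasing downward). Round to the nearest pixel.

(3829, 961)

Crop width = 5605 − 278 = 5327 px; one third is 1775.67 px.
Crop height = 1182 − 518 = 664 px; one third is 221.33 px.
The bottom-right point is two-thirds across and two-thirds down within the crop:
x = 278 + 2 × 1775.67 ≈ 3829; y = 518 + 2 × 221.33 ≈ 961.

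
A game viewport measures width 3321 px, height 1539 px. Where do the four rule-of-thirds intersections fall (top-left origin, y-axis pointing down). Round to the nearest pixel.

(1107, 513), (2214, 513), (1107, 1026), (2214, 1026)

One third of 3321 is 1107; one third of 1539 is 513.
Vertical third lines at x = 1107 and x = 2214; horizontal third lines at y = 513 and y = 1026.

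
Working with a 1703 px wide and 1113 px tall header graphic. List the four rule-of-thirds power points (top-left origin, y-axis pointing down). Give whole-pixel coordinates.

One third of 1703 is 567.67; one third of 1113 is 371.
Vertical third lines at x = 568 and x = 1135; horizontal third lines at y = 371 and y = 742.

(568, 371), (1135, 371), (568, 742), (1135, 742)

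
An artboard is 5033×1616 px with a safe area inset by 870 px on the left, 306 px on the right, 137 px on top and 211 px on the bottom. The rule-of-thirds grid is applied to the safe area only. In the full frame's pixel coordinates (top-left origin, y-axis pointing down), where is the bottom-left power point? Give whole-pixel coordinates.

Content width = 5033 − 870 − 306 = 3857 px; content height = 1616 − 137 − 211 = 1268 px.
Bottom-left is one-third across and two-thirds down within the safe area.
x = 870 + 1 × 3857/3 = 870 + 1285.67 ≈ 2156
y = 137 + 2 × 1268/3 = 137 + 845.33 ≈ 982

x = 2156 px, y = 982 px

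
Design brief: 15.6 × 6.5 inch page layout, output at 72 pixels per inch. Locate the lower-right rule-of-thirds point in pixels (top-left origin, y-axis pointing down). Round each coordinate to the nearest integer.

x = 749 px, y = 312 px

In pixels the canvas is 15.6 × 72 = 1123.2 wide and 6.5 × 72 = 468 tall.
The lower-right point is two-thirds across and two-thirds down:
x = 2 × 1123.2/3 ≈ 749; y = 2 × 468/3 ≈ 312.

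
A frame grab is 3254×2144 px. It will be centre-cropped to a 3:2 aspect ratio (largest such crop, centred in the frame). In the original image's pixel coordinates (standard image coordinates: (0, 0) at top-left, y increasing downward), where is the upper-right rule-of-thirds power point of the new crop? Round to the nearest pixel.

x = 2163 px, y = 715 px

3254/2144 > 3/2, so the 3:2 crop keeps the full height 2144 and trims width to 2144 × 3/2 = 3216.00 px.
Left offset = (3254 − 3216.00)/2 = 19.00 px; top offset = 0.
Upper-right is two-thirds across and one-third down within the crop:
x = 19.00 + 2 × 3216.00/3 ≈ 2163; y = 0.00 + 1 × 2144.00/3 ≈ 715.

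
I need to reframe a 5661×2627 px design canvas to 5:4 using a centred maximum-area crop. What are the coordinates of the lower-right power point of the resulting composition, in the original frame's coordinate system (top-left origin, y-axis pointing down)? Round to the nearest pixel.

5661/2627 > 5/4, so the 5:4 crop keeps the full height 2627 and trims width to 2627 × 5/4 = 3283.75 px.
Left offset = (5661 − 3283.75)/2 = 1188.62 px; top offset = 0.
Lower-right is two-thirds across and two-thirds down within the crop:
x = 1188.62 + 2 × 3283.75/3 ≈ 3378; y = 0.00 + 2 × 2627.00/3 ≈ 1751.

(3378, 1751)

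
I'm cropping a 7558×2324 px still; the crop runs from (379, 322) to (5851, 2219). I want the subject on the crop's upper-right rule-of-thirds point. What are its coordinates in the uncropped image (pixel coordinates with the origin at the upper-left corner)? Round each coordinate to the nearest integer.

(4027, 954)

Crop width = 5851 − 379 = 5472 px; one third is 1824.00 px.
Crop height = 2219 − 322 = 1897 px; one third is 632.33 px.
The upper-right point is two-thirds across and one-third down within the crop:
x = 379 + 2 × 1824.00 ≈ 4027; y = 322 + 1 × 632.33 ≈ 954.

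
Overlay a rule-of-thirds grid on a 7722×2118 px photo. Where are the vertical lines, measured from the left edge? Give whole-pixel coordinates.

2574 px and 5148 px

7722 / 3 = 2574, so the vertical lines sit at one and two thirds of 7722.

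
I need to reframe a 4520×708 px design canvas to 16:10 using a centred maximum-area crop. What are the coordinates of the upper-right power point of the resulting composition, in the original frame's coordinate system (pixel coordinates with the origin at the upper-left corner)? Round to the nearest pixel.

4520/708 > 16/10, so the 16:10 crop keeps the full height 708 and trims width to 708 × 16/10 = 1132.80 px.
Left offset = (4520 − 1132.80)/2 = 1693.60 px; top offset = 0.
Upper-right is two-thirds across and one-third down within the crop:
x = 1693.60 + 2 × 1132.80/3 ≈ 2449; y = 0.00 + 1 × 708.00/3 ≈ 236.

x = 2449 px, y = 236 px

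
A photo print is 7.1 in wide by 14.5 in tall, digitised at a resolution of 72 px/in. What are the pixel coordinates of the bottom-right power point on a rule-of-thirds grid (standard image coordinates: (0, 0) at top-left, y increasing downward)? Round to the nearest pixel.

(341, 696)

In pixels the canvas is 7.1 × 72 = 511.2 wide and 14.5 × 72 = 1044 tall.
The bottom-right point is two-thirds across and two-thirds down:
x = 2 × 511.2/3 ≈ 341; y = 2 × 1044/3 ≈ 696.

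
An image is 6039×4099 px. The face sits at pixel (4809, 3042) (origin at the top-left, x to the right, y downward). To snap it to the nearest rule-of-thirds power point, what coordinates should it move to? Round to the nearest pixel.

Third lines: x ∈ {2013, 4026}, y ∈ {1366, 2733}.
4809 is closer to x = 4026; 3042 is closer to y = 2733.
So the nearest intersection is the lower-right power point.

x = 4026 px, y = 2733 px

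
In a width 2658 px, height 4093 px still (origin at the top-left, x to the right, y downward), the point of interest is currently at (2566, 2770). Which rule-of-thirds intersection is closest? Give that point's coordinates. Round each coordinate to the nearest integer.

Third lines: x ∈ {886, 1772}, y ∈ {1364, 2729}.
2566 is closer to x = 1772; 2770 is closer to y = 2729.
So the nearest intersection is the lower-right power point.

(1772, 2729)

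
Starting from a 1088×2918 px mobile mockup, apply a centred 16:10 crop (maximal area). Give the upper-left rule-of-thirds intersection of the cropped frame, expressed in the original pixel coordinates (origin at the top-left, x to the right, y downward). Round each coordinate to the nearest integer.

(363, 1346)

1088/2918 < 16/10, so the 16:10 crop keeps the full width 1088 and trims height to 1088 × 10/16 = 680.00 px.
Top offset = (2918 − 680.00)/2 = 1119.00 px; left offset = 0.
Upper-left is one-third across and one-third down within the crop:
x = 0.00 + 1 × 1088.00/3 ≈ 363; y = 1119.00 + 1 × 680.00/3 ≈ 1346.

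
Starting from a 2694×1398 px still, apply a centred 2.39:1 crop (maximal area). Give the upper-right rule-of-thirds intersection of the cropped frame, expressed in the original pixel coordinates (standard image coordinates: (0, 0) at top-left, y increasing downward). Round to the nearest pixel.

x = 1796 px, y = 511 px

2694/1398 < 2.39/1, so the 2.39:1 crop keeps the full width 2694 and trims height to 2694 × 1/2.39 = 1127.20 px.
Top offset = (1398 − 1127.20)/2 = 135.40 px; left offset = 0.
Upper-right is two-thirds across and one-third down within the crop:
x = 0.00 + 2 × 2694.00/3 ≈ 1796; y = 135.40 + 1 × 1127.20/3 ≈ 511.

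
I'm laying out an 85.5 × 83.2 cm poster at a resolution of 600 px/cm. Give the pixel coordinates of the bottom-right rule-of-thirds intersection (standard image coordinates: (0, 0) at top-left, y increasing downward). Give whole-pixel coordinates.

In pixels the canvas is 85.5 × 600 = 51300 wide and 83.2 × 600 = 49920 tall.
The bottom-right point is two-thirds across and two-thirds down:
x = 2 × 51300/3 ≈ 34200; y = 2 × 49920/3 ≈ 33280.

x = 34200 px, y = 33280 px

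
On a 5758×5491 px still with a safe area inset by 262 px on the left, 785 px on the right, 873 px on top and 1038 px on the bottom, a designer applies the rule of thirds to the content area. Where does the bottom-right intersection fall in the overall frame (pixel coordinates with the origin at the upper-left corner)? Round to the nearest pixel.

(3403, 3260)

Content width = 5758 − 262 − 785 = 4711 px; content height = 5491 − 873 − 1038 = 3580 px.
Bottom-right is two-thirds across and two-thirds down within the content area.
x = 262 + 2 × 4711/3 = 262 + 3140.67 ≈ 3403
y = 873 + 2 × 3580/3 = 873 + 2386.67 ≈ 3260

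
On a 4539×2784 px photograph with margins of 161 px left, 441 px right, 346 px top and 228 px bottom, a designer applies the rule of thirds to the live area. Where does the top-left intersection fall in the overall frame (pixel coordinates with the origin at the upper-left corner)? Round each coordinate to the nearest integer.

Content width = 4539 − 161 − 441 = 3937 px; content height = 2784 − 346 − 228 = 2210 px.
Top-left is one-third across and one-third down within the live area.
x = 161 + 1 × 3937/3 = 161 + 1312.33 ≈ 1473
y = 346 + 1 × 2210/3 = 346 + 736.67 ≈ 1083

x = 1473 px, y = 1083 px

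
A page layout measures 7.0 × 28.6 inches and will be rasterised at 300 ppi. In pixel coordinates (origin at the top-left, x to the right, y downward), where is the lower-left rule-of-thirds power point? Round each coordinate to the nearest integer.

In pixels the canvas is 7.0 × 300 = 2100 wide and 28.6 × 300 = 8580 tall.
The lower-left point is one-third across and two-thirds down:
x = 1 × 2100/3 ≈ 700; y = 2 × 8580/3 ≈ 5720.

x = 700 px, y = 5720 px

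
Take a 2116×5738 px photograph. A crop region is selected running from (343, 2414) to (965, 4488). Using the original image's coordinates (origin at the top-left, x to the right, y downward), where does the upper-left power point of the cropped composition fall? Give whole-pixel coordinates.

Crop width = 965 − 343 = 622 px; one third is 207.33 px.
Crop height = 4488 − 2414 = 2074 px; one third is 691.33 px.
The upper-left point is one-third across and one-third down within the crop:
x = 343 + 1 × 207.33 ≈ 550; y = 2414 + 1 × 691.33 ≈ 3105.

(550, 3105)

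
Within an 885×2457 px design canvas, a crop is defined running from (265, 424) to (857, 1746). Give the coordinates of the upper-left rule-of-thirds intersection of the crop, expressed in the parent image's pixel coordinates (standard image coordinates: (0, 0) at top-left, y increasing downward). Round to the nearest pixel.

Crop width = 857 − 265 = 592 px; one third is 197.33 px.
Crop height = 1746 − 424 = 1322 px; one third is 440.67 px.
The upper-left point is one-third across and one-third down within the crop:
x = 265 + 1 × 197.33 ≈ 462; y = 424 + 1 × 440.67 ≈ 865.

x = 462 px, y = 865 px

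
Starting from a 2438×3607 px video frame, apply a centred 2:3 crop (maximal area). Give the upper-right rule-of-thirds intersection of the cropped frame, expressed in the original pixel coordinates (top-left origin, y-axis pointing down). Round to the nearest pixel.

(1620, 1202)

2438/3607 > 2/3, so the 2:3 crop keeps the full height 3607 and trims width to 3607 × 2/3 = 2404.67 px.
Left offset = (2438 − 2404.67)/2 = 16.67 px; top offset = 0.
Upper-right is two-thirds across and one-third down within the crop:
x = 16.67 + 2 × 2404.67/3 ≈ 1620; y = 0.00 + 1 × 3607.00/3 ≈ 1202.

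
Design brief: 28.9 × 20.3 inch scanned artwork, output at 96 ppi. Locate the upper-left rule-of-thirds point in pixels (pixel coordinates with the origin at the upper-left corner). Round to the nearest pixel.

In pixels the canvas is 28.9 × 96 = 2774.4 wide and 20.3 × 96 = 1948.8 tall.
The upper-left point is one-third across and one-third down:
x = 1 × 2774.4/3 ≈ 925; y = 1 × 1948.8/3 ≈ 650.

(925, 650)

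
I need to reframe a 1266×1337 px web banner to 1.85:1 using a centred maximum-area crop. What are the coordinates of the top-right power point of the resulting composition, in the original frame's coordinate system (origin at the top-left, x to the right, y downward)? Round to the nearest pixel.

(844, 554)

1266/1337 < 1.85/1, so the 1.85:1 crop keeps the full width 1266 and trims height to 1266 × 1/1.85 = 684.32 px.
Top offset = (1337 − 684.32)/2 = 326.34 px; left offset = 0.
Top-right is two-thirds across and one-third down within the crop:
x = 0.00 + 2 × 1266.00/3 ≈ 844; y = 326.34 + 1 × 684.32/3 ≈ 554.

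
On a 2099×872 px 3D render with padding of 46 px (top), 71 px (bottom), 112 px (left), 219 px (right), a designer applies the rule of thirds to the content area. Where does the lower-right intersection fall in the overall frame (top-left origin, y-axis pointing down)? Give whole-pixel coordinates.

x = 1291 px, y = 549 px

Content width = 2099 − 112 − 219 = 1768 px; content height = 872 − 46 − 71 = 755 px.
Lower-right is two-thirds across and two-thirds down within the content area.
x = 112 + 2 × 1768/3 = 112 + 1178.67 ≈ 1291
y = 46 + 2 × 755/3 = 46 + 503.33 ≈ 549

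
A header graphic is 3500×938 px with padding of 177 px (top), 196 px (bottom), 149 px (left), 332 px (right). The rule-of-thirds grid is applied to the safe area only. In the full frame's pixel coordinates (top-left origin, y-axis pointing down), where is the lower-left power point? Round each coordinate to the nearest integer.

x = 1155 px, y = 554 px

Content width = 3500 − 149 − 332 = 3019 px; content height = 938 − 177 − 196 = 565 px.
Lower-left is one-third across and two-thirds down within the safe area.
x = 149 + 1 × 3019/3 = 149 + 1006.33 ≈ 1155
y = 177 + 2 × 565/3 = 177 + 376.67 ≈ 554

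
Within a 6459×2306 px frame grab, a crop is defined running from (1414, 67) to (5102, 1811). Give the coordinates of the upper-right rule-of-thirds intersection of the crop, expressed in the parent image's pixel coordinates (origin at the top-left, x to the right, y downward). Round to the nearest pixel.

(3873, 648)

Crop width = 5102 − 1414 = 3688 px; one third is 1229.33 px.
Crop height = 1811 − 67 = 1744 px; one third is 581.33 px.
The upper-right point is two-thirds across and one-third down within the crop:
x = 1414 + 2 × 1229.33 ≈ 3873; y = 67 + 1 × 581.33 ≈ 648.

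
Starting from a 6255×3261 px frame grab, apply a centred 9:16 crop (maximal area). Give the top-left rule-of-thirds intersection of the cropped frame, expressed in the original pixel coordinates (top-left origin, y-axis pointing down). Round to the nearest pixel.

x = 2822 px, y = 1087 px

6255/3261 > 9/16, so the 9:16 crop keeps the full height 3261 and trims width to 3261 × 9/16 = 1834.31 px.
Left offset = (6255 − 1834.31)/2 = 2210.34 px; top offset = 0.
Top-left is one-third across and one-third down within the crop:
x = 2210.34 + 1 × 1834.31/3 ≈ 2822; y = 0.00 + 1 × 3261.00/3 ≈ 1087.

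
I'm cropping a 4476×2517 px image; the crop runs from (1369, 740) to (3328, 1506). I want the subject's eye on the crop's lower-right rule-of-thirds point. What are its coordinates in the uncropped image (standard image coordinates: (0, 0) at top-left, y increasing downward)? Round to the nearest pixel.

Crop width = 3328 − 1369 = 1959 px; one third is 653.00 px.
Crop height = 1506 − 740 = 766 px; one third is 255.33 px.
The lower-right point is two-thirds across and two-thirds down within the crop:
x = 1369 + 2 × 653.00 ≈ 2675; y = 740 + 2 × 255.33 ≈ 1251.

x = 2675 px, y = 1251 px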